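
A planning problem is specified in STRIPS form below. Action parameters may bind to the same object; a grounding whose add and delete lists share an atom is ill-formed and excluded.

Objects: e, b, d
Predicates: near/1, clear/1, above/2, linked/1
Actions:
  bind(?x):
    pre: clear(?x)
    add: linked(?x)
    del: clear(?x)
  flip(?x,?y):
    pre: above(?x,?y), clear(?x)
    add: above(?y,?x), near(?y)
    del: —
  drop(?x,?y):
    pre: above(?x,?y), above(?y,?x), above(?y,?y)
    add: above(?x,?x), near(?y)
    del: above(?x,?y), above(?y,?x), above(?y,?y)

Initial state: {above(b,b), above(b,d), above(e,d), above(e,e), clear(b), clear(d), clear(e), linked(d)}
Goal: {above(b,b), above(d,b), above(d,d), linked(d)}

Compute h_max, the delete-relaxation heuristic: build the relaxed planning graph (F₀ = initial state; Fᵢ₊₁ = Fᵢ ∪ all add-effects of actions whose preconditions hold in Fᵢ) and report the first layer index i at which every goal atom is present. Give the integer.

F0 = init (8 atoms)
F1 = F0 ∪ {above(d,b), above(d,e), linked(b), linked(e), near(b), near(d), near(e)}  (15 atoms)
F2 = F1 ∪ {above(d,d)}  (16 atoms)
goal ⊆ F2  ⇒  h_max = 2

2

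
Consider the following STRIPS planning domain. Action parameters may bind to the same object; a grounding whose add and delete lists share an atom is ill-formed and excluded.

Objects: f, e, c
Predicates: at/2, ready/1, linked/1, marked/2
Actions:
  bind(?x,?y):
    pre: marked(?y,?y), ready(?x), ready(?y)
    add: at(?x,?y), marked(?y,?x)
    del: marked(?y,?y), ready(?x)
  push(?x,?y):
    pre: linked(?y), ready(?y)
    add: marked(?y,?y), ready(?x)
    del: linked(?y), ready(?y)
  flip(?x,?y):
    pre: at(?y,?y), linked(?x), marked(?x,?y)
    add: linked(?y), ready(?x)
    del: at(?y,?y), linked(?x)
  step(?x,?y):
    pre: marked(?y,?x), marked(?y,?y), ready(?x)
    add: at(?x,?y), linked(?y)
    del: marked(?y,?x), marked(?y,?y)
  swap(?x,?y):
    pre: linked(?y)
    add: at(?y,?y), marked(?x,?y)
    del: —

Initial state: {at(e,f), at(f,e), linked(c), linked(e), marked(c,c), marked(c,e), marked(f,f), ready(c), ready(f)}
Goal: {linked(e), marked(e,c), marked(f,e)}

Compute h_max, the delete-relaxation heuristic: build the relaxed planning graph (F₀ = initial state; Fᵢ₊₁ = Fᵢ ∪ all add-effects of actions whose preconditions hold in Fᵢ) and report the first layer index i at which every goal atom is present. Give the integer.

F0 = init (9 atoms)
F1 = F0 ∪ {at(c,c), at(c,f), at(e,e), at(f,c), at(f,f), linked(f), marked(c,f), marked(e,c), marked(e,e), marked(f,c), marked(f,e), ready(e)}  (21 atoms)
goal ⊆ F1  ⇒  h_max = 1

1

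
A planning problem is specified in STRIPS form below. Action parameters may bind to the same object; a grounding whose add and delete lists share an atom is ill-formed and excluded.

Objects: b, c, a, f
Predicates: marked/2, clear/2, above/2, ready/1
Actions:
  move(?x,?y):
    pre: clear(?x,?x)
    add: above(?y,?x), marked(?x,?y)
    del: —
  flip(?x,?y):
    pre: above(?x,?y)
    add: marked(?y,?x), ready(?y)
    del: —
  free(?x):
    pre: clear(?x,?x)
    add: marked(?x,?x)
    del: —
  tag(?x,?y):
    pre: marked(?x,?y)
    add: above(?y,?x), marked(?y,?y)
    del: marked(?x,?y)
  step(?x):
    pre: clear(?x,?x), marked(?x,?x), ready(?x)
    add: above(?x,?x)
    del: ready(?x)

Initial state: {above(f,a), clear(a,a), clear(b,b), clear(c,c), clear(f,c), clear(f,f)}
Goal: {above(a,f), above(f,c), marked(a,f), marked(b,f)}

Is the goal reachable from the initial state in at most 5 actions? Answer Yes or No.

1. move(b,f)  →  {above(f,a), above(f,b), clear(a,a), clear(b,b), clear(c,c), clear(f,c), clear(f,f), marked(b,f)}
2. move(c,f)  →  {above(f,a), above(f,b), above(f,c), clear(a,a), clear(b,b), clear(c,c), clear(f,c), clear(f,f), marked(b,f), marked(c,f)}
3. move(a,f)  →  {above(f,a), above(f,b), above(f,c), clear(a,a), clear(b,b), clear(c,c), clear(f,c), clear(f,f), marked(a,f), marked(b,f), marked(c,f)}
4. move(f,a)  →  {above(a,f), above(f,a), above(f,b), above(f,c), clear(a,a), clear(b,b), clear(c,c), clear(f,c), clear(f,f), marked(a,f), marked(b,f), marked(c,f), marked(f,a)}
optimal plan length = 4; 4 ≤ 5

Yes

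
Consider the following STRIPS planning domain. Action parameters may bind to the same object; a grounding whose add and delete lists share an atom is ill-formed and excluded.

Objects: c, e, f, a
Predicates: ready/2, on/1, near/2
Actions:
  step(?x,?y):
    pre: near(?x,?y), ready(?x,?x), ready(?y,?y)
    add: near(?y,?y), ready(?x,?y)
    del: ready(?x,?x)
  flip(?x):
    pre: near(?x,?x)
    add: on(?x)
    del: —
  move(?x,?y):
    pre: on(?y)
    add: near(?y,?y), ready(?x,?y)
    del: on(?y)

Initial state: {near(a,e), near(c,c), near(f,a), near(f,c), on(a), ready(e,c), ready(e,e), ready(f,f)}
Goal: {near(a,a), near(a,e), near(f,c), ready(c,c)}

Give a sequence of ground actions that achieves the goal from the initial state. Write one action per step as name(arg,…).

flip(c); move(c,c); move(c,a)

1. flip(c)  →  {near(a,e), near(c,c), near(f,a), near(f,c), on(a), on(c), ready(e,c), ready(e,e), ready(f,f)}
2. move(c,c)  →  {near(a,e), near(c,c), near(f,a), near(f,c), on(a), ready(c,c), ready(e,c), ready(e,e), ready(f,f)}
3. move(c,a)  →  {near(a,a), near(a,e), near(c,c), near(f,a), near(f,c), ready(c,a), ready(c,c), ready(e,c), ready(e,e), ready(f,f)}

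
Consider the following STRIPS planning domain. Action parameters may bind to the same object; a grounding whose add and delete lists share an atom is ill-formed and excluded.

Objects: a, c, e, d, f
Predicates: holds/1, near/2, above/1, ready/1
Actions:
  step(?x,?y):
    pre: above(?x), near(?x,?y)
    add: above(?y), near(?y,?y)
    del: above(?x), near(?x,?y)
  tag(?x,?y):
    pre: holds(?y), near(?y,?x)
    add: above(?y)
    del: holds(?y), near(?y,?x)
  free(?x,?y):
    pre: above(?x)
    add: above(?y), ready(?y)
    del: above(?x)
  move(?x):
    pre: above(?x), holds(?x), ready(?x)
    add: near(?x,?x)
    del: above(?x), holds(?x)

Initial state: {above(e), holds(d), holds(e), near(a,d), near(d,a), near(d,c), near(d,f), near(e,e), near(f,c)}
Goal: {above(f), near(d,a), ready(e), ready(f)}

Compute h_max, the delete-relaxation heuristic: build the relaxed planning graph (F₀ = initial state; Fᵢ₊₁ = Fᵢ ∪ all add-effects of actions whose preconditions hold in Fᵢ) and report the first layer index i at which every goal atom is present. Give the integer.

F0 = init (9 atoms)
F1 = F0 ∪ {above(a), above(c), above(d), above(f), ready(a), ready(c), ready(d), ready(f)}  (17 atoms)
F2 = F1 ∪ {near(a,a), near(c,c), near(d,d), near(f,f), ready(e)}  (22 atoms)
goal ⊆ F2  ⇒  h_max = 2

2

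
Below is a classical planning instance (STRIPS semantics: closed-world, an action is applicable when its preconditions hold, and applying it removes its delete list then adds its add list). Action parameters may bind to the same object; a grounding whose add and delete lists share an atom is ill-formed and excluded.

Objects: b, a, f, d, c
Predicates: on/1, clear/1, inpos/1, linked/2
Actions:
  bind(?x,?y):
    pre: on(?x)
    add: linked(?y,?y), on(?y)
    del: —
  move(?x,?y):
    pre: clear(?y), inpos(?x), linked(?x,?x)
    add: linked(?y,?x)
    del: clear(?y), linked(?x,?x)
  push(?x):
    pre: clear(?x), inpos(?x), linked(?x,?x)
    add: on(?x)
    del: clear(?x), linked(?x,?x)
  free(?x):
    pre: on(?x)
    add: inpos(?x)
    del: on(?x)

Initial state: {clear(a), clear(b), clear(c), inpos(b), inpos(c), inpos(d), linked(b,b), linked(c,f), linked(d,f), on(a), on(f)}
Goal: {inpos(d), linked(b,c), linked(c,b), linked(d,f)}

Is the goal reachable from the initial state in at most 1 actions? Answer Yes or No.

No

1. bind(a,c)  →  {clear(a), clear(b), clear(c), inpos(b), inpos(c), inpos(d), linked(b,b), linked(c,c), linked(c,f), linked(d,f), on(a), on(c), on(f)}
2. move(b,c)  →  {clear(a), clear(b), inpos(b), inpos(c), inpos(d), linked(c,b), linked(c,c), linked(c,f), linked(d,f), on(a), on(c), on(f)}
3. move(c,b)  →  {clear(a), inpos(b), inpos(c), inpos(d), linked(b,c), linked(c,b), linked(c,f), linked(d,f), on(a), on(c), on(f)}
optimal plan length = 3; 3 > 1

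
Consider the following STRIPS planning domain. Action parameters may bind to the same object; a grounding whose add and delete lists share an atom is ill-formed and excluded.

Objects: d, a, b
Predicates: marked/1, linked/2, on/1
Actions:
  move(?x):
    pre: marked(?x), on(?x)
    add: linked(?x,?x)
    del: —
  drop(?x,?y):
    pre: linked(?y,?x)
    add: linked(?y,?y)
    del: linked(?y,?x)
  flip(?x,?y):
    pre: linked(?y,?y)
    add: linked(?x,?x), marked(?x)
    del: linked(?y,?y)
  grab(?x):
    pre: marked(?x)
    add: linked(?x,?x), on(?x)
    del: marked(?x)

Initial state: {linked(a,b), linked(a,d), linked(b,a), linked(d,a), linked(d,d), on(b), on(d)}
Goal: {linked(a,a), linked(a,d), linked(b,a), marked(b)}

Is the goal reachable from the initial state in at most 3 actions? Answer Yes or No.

Yes

1. drop(b,a)  →  {linked(a,a), linked(a,d), linked(b,a), linked(d,a), linked(d,d), on(b), on(d)}
2. flip(b,d)  →  {linked(a,a), linked(a,d), linked(b,a), linked(b,b), linked(d,a), marked(b), on(b), on(d)}
optimal plan length = 2; 2 ≤ 3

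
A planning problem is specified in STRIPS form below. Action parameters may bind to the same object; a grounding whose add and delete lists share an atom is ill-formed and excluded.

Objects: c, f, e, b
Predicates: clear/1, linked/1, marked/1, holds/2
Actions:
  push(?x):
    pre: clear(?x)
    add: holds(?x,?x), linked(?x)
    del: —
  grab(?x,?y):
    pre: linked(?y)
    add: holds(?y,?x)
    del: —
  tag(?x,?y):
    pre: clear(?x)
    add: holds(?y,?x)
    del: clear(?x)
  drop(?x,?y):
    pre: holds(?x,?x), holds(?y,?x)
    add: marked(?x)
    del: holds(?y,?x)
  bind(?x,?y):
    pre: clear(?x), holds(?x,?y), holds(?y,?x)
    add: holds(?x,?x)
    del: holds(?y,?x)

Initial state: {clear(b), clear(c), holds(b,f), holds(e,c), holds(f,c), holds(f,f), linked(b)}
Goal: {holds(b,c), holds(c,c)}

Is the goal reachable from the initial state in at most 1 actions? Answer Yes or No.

1. push(c)  →  {clear(b), clear(c), holds(b,f), holds(c,c), holds(e,c), holds(f,c), holds(f,f), linked(b), linked(c)}
2. grab(c,b)  →  {clear(b), clear(c), holds(b,c), holds(b,f), holds(c,c), holds(e,c), holds(f,c), holds(f,f), linked(b), linked(c)}
optimal plan length = 2; 2 > 1

No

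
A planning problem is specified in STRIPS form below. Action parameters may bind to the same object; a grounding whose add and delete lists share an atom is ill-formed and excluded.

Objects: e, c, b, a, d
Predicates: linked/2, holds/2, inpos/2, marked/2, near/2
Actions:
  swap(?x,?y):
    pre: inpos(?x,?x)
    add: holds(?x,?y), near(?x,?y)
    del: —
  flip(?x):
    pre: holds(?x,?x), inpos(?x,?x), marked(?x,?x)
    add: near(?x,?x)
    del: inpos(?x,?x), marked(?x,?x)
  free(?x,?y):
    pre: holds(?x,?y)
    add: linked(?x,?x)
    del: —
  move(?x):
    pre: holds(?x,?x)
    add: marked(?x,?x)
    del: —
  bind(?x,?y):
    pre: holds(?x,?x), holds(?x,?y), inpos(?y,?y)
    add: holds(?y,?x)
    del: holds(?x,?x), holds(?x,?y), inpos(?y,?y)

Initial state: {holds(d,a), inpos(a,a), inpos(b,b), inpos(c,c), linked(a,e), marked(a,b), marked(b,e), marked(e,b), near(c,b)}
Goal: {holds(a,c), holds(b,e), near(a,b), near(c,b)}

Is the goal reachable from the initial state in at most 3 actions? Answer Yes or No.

Yes

1. swap(b,e)  →  {holds(b,e), holds(d,a), inpos(a,a), inpos(b,b), inpos(c,c), linked(a,e), marked(a,b), marked(b,e), marked(e,b), near(b,e), near(c,b)}
2. swap(a,c)  →  {holds(a,c), holds(b,e), holds(d,a), inpos(a,a), inpos(b,b), inpos(c,c), linked(a,e), marked(a,b), marked(b,e), marked(e,b), near(a,c), near(b,e), near(c,b)}
3. swap(a,b)  →  {holds(a,b), holds(a,c), holds(b,e), holds(d,a), inpos(a,a), inpos(b,b), inpos(c,c), linked(a,e), marked(a,b), marked(b,e), marked(e,b), near(a,b), near(a,c), near(b,e), near(c,b)}
optimal plan length = 3; 3 ≤ 3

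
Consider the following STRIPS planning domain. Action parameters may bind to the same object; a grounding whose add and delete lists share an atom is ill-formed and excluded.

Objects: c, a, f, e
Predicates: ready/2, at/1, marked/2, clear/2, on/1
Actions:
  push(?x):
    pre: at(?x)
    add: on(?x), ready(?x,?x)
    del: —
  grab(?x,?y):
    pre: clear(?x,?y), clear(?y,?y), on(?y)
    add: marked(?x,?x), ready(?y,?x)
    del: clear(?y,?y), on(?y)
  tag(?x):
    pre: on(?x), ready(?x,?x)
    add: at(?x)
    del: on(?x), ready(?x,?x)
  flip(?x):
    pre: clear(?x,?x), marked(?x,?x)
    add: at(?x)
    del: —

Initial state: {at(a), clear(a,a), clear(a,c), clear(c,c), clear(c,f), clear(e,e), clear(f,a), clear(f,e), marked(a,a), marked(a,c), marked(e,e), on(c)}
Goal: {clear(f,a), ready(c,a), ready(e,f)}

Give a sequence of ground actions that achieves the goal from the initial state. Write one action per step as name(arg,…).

grab(a,c); flip(e); push(e); grab(f,e)

1. grab(a,c)  →  {at(a), clear(a,a), clear(a,c), clear(c,f), clear(e,e), clear(f,a), clear(f,e), marked(a,a), marked(a,c), marked(e,e), ready(c,a)}
2. flip(e)  →  {at(a), at(e), clear(a,a), clear(a,c), clear(c,f), clear(e,e), clear(f,a), clear(f,e), marked(a,a), marked(a,c), marked(e,e), ready(c,a)}
3. push(e)  →  {at(a), at(e), clear(a,a), clear(a,c), clear(c,f), clear(e,e), clear(f,a), clear(f,e), marked(a,a), marked(a,c), marked(e,e), on(e), ready(c,a), ready(e,e)}
4. grab(f,e)  →  {at(a), at(e), clear(a,a), clear(a,c), clear(c,f), clear(f,a), clear(f,e), marked(a,a), marked(a,c), marked(e,e), marked(f,f), ready(c,a), ready(e,e), ready(e,f)}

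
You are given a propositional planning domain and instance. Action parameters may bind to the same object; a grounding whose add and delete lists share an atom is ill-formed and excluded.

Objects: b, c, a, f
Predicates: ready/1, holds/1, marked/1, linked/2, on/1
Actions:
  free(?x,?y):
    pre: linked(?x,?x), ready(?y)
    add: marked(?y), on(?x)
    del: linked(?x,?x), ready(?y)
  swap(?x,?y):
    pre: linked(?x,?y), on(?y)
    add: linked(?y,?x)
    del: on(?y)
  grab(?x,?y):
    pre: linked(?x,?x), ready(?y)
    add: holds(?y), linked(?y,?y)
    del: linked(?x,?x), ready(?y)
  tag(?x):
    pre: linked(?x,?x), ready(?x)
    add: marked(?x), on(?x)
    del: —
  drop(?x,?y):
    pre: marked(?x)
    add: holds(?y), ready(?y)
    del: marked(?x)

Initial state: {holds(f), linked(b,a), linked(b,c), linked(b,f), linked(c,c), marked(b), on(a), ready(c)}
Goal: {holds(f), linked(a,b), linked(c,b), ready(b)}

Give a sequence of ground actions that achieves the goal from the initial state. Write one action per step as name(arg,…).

free(c,c); swap(b,c); swap(b,a); drop(b,b)

1. free(c,c)  →  {holds(f), linked(b,a), linked(b,c), linked(b,f), marked(b), marked(c), on(a), on(c)}
2. swap(b,c)  →  {holds(f), linked(b,a), linked(b,c), linked(b,f), linked(c,b), marked(b), marked(c), on(a)}
3. swap(b,a)  →  {holds(f), linked(a,b), linked(b,a), linked(b,c), linked(b,f), linked(c,b), marked(b), marked(c)}
4. drop(b,b)  →  {holds(b), holds(f), linked(a,b), linked(b,a), linked(b,c), linked(b,f), linked(c,b), marked(c), ready(b)}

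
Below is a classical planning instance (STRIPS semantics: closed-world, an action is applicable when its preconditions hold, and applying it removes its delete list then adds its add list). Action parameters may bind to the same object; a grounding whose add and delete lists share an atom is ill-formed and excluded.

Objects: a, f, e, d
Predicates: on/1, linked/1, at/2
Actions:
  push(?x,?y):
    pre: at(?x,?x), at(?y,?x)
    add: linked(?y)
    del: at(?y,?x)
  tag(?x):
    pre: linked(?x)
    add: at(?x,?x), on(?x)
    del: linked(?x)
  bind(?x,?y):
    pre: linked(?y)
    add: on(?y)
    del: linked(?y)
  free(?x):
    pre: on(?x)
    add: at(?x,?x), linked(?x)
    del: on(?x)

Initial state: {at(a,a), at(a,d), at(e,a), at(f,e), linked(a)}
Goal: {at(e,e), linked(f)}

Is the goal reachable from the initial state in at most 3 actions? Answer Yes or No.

Yes

1. push(a,e)  →  {at(a,a), at(a,d), at(f,e), linked(a), linked(e)}
2. tag(e)  →  {at(a,a), at(a,d), at(e,e), at(f,e), linked(a), on(e)}
3. push(e,f)  →  {at(a,a), at(a,d), at(e,e), linked(a), linked(f), on(e)}
optimal plan length = 3; 3 ≤ 3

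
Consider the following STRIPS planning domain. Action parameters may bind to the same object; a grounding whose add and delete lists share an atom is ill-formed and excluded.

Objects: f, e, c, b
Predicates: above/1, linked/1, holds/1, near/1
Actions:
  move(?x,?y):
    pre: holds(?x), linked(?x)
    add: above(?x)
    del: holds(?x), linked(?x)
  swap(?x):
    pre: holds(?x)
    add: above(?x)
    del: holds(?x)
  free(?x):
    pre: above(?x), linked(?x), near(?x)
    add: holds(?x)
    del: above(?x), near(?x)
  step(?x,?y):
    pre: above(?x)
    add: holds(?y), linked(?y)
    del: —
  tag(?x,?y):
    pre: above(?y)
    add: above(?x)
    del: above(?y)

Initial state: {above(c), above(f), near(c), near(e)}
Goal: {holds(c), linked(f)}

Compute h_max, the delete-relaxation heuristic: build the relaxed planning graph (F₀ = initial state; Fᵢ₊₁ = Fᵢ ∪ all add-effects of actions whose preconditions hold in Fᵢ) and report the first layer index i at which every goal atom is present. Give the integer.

1

F0 = init (4 atoms)
F1 = F0 ∪ {above(b), above(e), holds(b), holds(c), holds(e), holds(f), linked(b), linked(c), linked(e), linked(f)}  (14 atoms)
goal ⊆ F1  ⇒  h_max = 1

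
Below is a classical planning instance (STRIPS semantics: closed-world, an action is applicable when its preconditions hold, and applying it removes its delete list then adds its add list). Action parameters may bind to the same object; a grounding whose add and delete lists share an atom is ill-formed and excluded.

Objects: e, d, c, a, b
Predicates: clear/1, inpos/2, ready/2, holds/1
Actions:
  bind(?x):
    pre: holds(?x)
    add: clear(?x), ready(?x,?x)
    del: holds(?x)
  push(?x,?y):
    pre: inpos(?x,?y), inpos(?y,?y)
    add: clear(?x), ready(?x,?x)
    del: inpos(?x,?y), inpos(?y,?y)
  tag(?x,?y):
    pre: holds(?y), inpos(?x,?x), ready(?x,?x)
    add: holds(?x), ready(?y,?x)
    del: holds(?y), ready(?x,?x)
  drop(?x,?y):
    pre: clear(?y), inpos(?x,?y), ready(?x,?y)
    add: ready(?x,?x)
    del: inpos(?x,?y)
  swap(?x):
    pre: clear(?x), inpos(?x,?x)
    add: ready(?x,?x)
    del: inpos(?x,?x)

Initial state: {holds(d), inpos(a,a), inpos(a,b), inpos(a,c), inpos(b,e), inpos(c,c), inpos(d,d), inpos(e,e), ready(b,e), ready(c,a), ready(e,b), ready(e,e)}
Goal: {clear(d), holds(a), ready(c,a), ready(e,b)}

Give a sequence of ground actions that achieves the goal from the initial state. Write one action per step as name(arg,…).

1. push(d,d)  →  {clear(d), holds(d), inpos(a,a), inpos(a,b), inpos(a,c), inpos(b,e), inpos(c,c), inpos(e,e), ready(b,e), ready(c,a), ready(d,d), ready(e,b), ready(e,e)}
2. push(a,c)  →  {clear(a), clear(d), holds(d), inpos(a,a), inpos(a,b), inpos(b,e), inpos(e,e), ready(a,a), ready(b,e), ready(c,a), ready(d,d), ready(e,b), ready(e,e)}
3. tag(a,d)  →  {clear(a), clear(d), holds(a), inpos(a,a), inpos(a,b), inpos(b,e), inpos(e,e), ready(b,e), ready(c,a), ready(d,a), ready(d,d), ready(e,b), ready(e,e)}

push(d,d); push(a,c); tag(a,d)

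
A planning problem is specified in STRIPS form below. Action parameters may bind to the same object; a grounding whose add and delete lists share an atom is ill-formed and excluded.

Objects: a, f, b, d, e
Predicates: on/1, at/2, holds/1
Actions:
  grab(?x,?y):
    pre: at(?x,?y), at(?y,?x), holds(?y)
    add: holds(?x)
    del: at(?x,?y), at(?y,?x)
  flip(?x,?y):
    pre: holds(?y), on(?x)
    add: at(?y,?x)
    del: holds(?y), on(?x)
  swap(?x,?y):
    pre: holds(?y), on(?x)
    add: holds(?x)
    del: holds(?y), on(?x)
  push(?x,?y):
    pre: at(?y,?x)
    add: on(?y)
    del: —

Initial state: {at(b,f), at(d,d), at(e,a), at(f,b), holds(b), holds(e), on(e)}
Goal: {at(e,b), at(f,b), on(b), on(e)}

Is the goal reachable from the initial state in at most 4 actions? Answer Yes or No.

Yes

1. push(f,b)  →  {at(b,f), at(d,d), at(e,a), at(f,b), holds(b), holds(e), on(b), on(e)}
2. flip(b,e)  →  {at(b,f), at(d,d), at(e,a), at(e,b), at(f,b), holds(b), on(e)}
3. push(f,b)  →  {at(b,f), at(d,d), at(e,a), at(e,b), at(f,b), holds(b), on(b), on(e)}
optimal plan length = 3; 3 ≤ 4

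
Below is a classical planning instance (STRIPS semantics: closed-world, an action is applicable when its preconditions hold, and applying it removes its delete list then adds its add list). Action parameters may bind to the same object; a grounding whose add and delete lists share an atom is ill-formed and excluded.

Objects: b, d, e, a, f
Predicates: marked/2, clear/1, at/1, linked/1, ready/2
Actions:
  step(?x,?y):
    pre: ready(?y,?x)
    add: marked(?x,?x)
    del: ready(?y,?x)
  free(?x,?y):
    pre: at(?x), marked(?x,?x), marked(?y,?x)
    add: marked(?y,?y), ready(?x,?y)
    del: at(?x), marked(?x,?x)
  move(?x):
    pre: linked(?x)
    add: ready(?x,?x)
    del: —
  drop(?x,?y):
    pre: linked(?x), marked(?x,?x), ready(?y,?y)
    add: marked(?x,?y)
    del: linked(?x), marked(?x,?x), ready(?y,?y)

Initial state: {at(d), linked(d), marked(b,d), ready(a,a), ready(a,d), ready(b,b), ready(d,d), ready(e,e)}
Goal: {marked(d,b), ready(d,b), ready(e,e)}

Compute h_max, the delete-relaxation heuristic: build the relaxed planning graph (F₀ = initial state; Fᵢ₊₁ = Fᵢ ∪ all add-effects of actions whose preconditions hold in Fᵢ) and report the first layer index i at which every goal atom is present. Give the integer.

2

F0 = init (8 atoms)
F1 = F0 ∪ {marked(a,a), marked(b,b), marked(d,d), marked(e,e)}  (12 atoms)
F2 = F1 ∪ {marked(d,a), marked(d,b), marked(d,e), ready(d,b)}  (16 atoms)
goal ⊆ F2  ⇒  h_max = 2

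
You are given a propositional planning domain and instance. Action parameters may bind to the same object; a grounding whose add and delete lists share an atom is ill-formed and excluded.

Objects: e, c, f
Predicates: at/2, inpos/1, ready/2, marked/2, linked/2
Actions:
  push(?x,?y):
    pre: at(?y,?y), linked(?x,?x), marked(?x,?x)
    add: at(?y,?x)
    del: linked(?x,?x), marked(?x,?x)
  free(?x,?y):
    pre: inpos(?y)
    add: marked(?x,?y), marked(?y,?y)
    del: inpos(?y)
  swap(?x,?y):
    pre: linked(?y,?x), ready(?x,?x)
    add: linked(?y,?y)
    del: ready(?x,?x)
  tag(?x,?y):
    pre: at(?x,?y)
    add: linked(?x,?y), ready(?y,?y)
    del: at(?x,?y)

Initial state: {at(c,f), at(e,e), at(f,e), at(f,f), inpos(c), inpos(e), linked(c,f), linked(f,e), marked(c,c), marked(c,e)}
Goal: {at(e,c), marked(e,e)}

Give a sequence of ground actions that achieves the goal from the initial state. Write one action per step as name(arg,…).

free(e,e); tag(c,f); swap(f,c); push(c,e)

1. free(e,e)  →  {at(c,f), at(e,e), at(f,e), at(f,f), inpos(c), linked(c,f), linked(f,e), marked(c,c), marked(c,e), marked(e,e)}
2. tag(c,f)  →  {at(e,e), at(f,e), at(f,f), inpos(c), linked(c,f), linked(f,e), marked(c,c), marked(c,e), marked(e,e), ready(f,f)}
3. swap(f,c)  →  {at(e,e), at(f,e), at(f,f), inpos(c), linked(c,c), linked(c,f), linked(f,e), marked(c,c), marked(c,e), marked(e,e)}
4. push(c,e)  →  {at(e,c), at(e,e), at(f,e), at(f,f), inpos(c), linked(c,f), linked(f,e), marked(c,e), marked(e,e)}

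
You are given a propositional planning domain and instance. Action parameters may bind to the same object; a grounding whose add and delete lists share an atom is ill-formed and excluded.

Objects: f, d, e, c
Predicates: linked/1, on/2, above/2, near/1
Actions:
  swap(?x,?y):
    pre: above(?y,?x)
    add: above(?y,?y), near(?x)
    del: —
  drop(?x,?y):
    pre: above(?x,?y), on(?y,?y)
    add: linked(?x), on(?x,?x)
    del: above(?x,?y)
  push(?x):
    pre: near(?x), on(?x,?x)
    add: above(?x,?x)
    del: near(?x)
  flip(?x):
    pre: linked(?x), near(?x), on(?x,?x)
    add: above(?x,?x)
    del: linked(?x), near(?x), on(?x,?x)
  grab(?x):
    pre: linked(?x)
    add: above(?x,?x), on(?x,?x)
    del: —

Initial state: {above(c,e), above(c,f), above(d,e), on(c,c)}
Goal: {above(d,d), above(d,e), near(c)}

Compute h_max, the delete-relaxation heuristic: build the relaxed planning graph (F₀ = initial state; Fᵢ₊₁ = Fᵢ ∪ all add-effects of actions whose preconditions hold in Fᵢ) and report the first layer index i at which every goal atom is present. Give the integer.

F0 = init (4 atoms)
F1 = F0 ∪ {above(c,c), above(d,d), near(e), near(f)}  (8 atoms)
F2 = F1 ∪ {linked(c), near(c), near(d)}  (11 atoms)
goal ⊆ F2  ⇒  h_max = 2

2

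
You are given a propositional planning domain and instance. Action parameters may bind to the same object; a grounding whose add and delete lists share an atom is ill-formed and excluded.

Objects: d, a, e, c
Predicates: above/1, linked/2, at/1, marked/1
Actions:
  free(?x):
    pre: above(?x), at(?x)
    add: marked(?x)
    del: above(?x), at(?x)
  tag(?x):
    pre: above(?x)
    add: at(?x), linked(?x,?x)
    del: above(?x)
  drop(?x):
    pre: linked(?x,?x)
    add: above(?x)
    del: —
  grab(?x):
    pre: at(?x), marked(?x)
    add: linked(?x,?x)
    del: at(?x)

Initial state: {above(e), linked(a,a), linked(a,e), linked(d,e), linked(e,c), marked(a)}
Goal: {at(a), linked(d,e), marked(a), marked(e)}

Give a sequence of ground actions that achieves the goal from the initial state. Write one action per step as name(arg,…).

tag(e); drop(a); tag(a); drop(e); free(e)

1. tag(e)  →  {at(e), linked(a,a), linked(a,e), linked(d,e), linked(e,c), linked(e,e), marked(a)}
2. drop(a)  →  {above(a), at(e), linked(a,a), linked(a,e), linked(d,e), linked(e,c), linked(e,e), marked(a)}
3. tag(a)  →  {at(a), at(e), linked(a,a), linked(a,e), linked(d,e), linked(e,c), linked(e,e), marked(a)}
4. drop(e)  →  {above(e), at(a), at(e), linked(a,a), linked(a,e), linked(d,e), linked(e,c), linked(e,e), marked(a)}
5. free(e)  →  {at(a), linked(a,a), linked(a,e), linked(d,e), linked(e,c), linked(e,e), marked(a), marked(e)}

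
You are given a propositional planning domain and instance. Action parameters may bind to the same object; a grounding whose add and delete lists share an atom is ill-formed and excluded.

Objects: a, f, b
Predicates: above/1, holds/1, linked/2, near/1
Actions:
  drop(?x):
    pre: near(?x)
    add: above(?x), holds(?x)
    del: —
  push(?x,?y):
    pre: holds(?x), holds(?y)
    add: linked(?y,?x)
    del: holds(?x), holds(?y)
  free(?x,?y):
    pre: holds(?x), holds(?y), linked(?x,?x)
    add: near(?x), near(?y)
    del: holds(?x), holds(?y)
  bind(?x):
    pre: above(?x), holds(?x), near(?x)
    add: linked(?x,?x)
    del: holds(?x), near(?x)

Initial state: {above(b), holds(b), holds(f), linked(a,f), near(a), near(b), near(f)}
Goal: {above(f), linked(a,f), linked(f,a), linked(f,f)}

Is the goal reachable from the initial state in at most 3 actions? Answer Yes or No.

1. drop(a)  →  {above(a), above(b), holds(a), holds(b), holds(f), linked(a,f), near(a), near(b), near(f)}
2. push(a,f)  →  {above(a), above(b), holds(b), linked(a,f), linked(f,a), near(a), near(b), near(f)}
3. drop(f)  →  {above(a), above(b), above(f), holds(b), holds(f), linked(a,f), linked(f,a), near(a), near(b), near(f)}
4. push(f,f)  →  {above(a), above(b), above(f), holds(b), linked(a,f), linked(f,a), linked(f,f), near(a), near(b), near(f)}
optimal plan length = 4; 4 > 3

No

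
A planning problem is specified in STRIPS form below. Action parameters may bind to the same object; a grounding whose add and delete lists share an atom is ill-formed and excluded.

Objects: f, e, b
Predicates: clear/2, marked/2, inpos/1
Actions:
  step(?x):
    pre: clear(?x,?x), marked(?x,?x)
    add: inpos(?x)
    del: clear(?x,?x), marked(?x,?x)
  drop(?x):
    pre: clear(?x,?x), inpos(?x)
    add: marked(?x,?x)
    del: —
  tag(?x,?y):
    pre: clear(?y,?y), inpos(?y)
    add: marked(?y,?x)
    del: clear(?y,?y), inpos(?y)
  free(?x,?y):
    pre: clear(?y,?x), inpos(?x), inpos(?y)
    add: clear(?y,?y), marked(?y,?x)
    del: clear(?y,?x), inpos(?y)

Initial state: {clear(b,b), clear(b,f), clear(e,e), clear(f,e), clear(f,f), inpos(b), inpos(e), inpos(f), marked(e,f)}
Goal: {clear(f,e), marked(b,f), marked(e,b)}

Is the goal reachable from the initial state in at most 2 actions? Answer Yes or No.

Yes

1. tag(f,b)  →  {clear(b,f), clear(e,e), clear(f,e), clear(f,f), inpos(e), inpos(f), marked(b,f), marked(e,f)}
2. tag(b,e)  →  {clear(b,f), clear(f,e), clear(f,f), inpos(f), marked(b,f), marked(e,b), marked(e,f)}
optimal plan length = 2; 2 ≤ 2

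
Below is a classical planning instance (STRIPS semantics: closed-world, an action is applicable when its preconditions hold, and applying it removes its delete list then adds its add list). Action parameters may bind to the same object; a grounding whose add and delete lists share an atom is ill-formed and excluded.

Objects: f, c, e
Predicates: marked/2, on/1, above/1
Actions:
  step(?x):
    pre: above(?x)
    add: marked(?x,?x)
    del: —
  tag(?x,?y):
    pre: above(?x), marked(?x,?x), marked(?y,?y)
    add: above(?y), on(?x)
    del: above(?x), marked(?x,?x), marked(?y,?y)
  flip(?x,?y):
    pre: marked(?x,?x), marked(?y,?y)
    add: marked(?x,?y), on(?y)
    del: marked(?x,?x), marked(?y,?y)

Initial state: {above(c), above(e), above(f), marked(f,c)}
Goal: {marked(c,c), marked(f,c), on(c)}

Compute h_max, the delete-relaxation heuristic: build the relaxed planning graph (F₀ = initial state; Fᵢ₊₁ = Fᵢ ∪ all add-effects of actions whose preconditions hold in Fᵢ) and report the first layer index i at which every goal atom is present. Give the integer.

2

F0 = init (4 atoms)
F1 = F0 ∪ {marked(c,c), marked(e,e), marked(f,f)}  (7 atoms)
F2 = F1 ∪ {marked(c,e), marked(c,f), marked(e,c), marked(e,f), marked(f,e), on(c), on(e), on(f)}  (15 atoms)
goal ⊆ F2  ⇒  h_max = 2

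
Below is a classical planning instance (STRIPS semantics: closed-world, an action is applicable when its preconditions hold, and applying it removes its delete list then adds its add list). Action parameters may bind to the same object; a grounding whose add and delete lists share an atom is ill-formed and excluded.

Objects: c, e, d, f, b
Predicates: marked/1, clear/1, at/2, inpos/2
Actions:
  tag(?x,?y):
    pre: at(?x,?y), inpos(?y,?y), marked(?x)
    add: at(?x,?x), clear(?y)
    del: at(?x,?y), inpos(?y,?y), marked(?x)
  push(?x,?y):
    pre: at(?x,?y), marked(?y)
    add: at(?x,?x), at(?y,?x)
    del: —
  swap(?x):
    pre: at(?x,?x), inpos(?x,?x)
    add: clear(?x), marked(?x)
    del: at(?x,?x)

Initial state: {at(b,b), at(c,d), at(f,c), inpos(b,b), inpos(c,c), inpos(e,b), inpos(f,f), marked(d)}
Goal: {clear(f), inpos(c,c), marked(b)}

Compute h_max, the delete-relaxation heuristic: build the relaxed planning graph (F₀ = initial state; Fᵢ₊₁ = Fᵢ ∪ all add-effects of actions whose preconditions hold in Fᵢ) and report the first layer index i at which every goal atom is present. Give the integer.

F0 = init (8 atoms)
F1 = F0 ∪ {at(c,c), at(d,c), clear(b), marked(b)}  (12 atoms)
F2 = F1 ∪ {at(d,d), clear(c), marked(c)}  (15 atoms)
F3 = F2 ∪ {at(c,f), at(f,f)}  (17 atoms)
F4 = F3 ∪ {clear(f), marked(f)}  (19 atoms)
goal ⊆ F4  ⇒  h_max = 4

4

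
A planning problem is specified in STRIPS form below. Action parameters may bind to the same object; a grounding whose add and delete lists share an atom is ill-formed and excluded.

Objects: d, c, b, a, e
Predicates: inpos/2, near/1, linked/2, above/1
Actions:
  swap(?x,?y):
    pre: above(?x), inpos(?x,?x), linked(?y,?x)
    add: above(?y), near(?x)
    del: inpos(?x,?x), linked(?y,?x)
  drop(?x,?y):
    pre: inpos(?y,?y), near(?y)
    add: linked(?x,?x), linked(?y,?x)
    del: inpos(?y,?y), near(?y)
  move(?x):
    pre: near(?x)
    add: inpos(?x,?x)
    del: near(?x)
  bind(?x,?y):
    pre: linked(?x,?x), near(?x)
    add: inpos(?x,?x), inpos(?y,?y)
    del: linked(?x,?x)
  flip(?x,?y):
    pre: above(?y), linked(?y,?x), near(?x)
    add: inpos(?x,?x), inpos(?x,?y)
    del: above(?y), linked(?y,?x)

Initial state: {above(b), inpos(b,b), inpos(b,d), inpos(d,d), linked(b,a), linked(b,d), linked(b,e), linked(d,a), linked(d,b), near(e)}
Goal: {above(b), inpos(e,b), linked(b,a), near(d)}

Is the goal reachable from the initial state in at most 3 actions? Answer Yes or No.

Yes

1. swap(b,d)  →  {above(b), above(d), inpos(b,d), inpos(d,d), linked(b,a), linked(b,d), linked(b,e), linked(d,a), near(b), near(e)}
2. flip(e,b)  →  {above(d), inpos(b,d), inpos(d,d), inpos(e,b), inpos(e,e), linked(b,a), linked(b,d), linked(d,a), near(b), near(e)}
3. swap(d,b)  →  {above(b), above(d), inpos(b,d), inpos(e,b), inpos(e,e), linked(b,a), linked(d,a), near(b), near(d), near(e)}
optimal plan length = 3; 3 ≤ 3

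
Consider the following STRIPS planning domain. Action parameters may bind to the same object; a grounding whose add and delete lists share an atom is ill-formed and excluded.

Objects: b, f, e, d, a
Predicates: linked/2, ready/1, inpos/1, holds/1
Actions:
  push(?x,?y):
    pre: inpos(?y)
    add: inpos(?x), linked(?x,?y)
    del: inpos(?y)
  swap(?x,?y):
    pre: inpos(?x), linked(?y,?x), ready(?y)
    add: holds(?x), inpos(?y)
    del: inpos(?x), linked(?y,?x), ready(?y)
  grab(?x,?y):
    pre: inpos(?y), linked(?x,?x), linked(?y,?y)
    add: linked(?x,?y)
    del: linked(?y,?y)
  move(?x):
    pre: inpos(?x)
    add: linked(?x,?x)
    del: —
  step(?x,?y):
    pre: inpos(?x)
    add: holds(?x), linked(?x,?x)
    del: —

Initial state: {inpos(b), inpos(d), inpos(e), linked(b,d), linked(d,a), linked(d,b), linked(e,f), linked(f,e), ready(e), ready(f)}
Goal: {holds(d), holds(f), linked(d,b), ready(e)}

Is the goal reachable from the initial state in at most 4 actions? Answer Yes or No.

Yes

1. push(f,b)  →  {inpos(d), inpos(e), inpos(f), linked(b,d), linked(d,a), linked(d,b), linked(e,f), linked(f,b), linked(f,e), ready(e), ready(f)}
2. step(f,b)  →  {holds(f), inpos(d), inpos(e), inpos(f), linked(b,d), linked(d,a), linked(d,b), linked(e,f), linked(f,b), linked(f,e), linked(f,f), ready(e), ready(f)}
3. step(d,b)  →  {holds(d), holds(f), inpos(d), inpos(e), inpos(f), linked(b,d), linked(d,a), linked(d,b), linked(d,d), linked(e,f), linked(f,b), linked(f,e), linked(f,f), ready(e), ready(f)}
optimal plan length = 3; 3 ≤ 4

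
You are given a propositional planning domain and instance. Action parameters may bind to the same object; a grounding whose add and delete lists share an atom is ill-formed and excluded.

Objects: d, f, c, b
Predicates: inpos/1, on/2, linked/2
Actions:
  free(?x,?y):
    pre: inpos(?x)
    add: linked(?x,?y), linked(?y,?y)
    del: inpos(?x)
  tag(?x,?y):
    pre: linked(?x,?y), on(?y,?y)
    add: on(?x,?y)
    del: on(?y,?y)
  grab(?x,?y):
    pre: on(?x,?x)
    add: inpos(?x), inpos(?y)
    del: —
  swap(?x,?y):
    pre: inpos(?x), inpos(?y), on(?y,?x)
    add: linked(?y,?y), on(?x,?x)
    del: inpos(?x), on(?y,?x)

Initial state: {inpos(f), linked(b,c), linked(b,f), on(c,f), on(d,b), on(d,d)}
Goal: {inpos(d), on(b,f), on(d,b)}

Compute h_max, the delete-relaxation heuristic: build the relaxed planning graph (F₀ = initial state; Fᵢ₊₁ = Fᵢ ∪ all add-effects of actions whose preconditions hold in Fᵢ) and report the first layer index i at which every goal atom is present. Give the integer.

F0 = init (6 atoms)
F1 = F0 ∪ {inpos(b), inpos(c), inpos(d), linked(b,b), linked(c,c), linked(d,d), linked(f,b), linked(f,c), linked(f,d), linked(f,f)}  (16 atoms)
F2 = F1 ∪ {linked(b,d), linked(c,b), linked(c,d), linked(c,f), linked(d,b), linked(d,c), linked(d,f), on(b,b), on(f,d), on(f,f)}  (26 atoms)
F3 = F2 ∪ {on(b,d), on(b,f), on(c,b), on(c,d), on(d,f), on(f,b)}  (32 atoms)
goal ⊆ F3  ⇒  h_max = 3

3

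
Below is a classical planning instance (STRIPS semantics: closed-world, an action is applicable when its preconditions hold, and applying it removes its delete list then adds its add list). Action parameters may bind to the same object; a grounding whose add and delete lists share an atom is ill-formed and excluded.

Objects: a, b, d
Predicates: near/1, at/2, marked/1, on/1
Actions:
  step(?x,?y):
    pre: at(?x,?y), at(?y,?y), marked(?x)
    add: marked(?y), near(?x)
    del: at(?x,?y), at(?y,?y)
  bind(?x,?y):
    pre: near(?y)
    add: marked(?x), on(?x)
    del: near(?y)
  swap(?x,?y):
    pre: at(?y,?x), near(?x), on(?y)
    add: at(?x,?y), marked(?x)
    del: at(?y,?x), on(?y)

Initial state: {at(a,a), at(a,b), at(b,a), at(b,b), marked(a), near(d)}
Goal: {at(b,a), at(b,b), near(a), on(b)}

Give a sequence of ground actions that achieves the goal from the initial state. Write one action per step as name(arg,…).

1. step(a,a)  →  {at(a,b), at(b,a), at(b,b), marked(a), near(a), near(d)}
2. bind(b,d)  →  {at(a,b), at(b,a), at(b,b), marked(a), marked(b), near(a), on(b)}

step(a,a); bind(b,d)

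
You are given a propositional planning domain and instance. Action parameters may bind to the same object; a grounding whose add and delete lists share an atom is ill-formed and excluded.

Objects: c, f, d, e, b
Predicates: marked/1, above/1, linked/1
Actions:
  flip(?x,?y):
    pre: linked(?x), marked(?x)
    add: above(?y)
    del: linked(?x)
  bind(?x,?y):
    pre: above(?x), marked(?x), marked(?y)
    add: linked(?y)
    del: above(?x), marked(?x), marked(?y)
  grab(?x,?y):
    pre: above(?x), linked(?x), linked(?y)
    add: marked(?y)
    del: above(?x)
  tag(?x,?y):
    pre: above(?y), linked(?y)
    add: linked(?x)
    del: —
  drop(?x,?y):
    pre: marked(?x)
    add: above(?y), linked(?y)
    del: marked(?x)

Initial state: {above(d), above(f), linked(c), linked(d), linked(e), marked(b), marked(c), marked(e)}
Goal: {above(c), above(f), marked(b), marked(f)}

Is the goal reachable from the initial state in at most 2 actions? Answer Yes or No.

1. flip(c,c)  →  {above(c), above(d), above(f), linked(d), linked(e), marked(b), marked(c), marked(e)}
2. tag(f,d)  →  {above(c), above(d), above(f), linked(d), linked(e), linked(f), marked(b), marked(c), marked(e)}
3. grab(d,f)  →  {above(c), above(f), linked(d), linked(e), linked(f), marked(b), marked(c), marked(e), marked(f)}
optimal plan length = 3; 3 > 2

No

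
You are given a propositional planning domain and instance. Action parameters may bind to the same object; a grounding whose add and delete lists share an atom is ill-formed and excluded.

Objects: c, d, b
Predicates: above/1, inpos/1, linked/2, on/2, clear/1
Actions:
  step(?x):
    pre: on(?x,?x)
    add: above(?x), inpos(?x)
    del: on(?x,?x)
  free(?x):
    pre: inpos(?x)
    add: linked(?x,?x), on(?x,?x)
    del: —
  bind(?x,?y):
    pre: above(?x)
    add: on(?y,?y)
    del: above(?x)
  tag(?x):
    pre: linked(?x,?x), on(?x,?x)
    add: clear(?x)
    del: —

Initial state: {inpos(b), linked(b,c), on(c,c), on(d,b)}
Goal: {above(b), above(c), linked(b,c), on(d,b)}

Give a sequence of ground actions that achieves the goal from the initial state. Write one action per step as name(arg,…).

1. step(c)  →  {above(c), inpos(b), inpos(c), linked(b,c), on(d,b)}
2. free(b)  →  {above(c), inpos(b), inpos(c), linked(b,b), linked(b,c), on(b,b), on(d,b)}
3. step(b)  →  {above(b), above(c), inpos(b), inpos(c), linked(b,b), linked(b,c), on(d,b)}

step(c); free(b); step(b)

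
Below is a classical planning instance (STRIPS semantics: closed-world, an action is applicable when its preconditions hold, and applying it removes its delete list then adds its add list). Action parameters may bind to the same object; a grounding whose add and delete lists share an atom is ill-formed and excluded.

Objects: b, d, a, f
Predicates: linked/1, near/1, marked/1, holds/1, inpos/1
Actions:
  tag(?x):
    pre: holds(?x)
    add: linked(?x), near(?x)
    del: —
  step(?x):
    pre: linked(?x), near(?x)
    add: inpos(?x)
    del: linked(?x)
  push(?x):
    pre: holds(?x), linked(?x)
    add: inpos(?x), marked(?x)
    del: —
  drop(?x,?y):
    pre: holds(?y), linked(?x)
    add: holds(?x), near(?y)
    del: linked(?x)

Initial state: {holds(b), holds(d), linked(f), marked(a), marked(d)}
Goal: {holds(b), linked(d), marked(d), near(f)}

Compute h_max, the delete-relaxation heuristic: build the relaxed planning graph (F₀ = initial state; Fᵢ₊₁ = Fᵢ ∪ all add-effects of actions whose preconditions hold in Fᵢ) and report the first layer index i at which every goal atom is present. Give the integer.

F0 = init (5 atoms)
F1 = F0 ∪ {holds(f), linked(b), linked(d), near(b), near(d)}  (10 atoms)
F2 = F1 ∪ {inpos(b), inpos(d), inpos(f), marked(b), marked(f), near(f)}  (16 atoms)
goal ⊆ F2  ⇒  h_max = 2

2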